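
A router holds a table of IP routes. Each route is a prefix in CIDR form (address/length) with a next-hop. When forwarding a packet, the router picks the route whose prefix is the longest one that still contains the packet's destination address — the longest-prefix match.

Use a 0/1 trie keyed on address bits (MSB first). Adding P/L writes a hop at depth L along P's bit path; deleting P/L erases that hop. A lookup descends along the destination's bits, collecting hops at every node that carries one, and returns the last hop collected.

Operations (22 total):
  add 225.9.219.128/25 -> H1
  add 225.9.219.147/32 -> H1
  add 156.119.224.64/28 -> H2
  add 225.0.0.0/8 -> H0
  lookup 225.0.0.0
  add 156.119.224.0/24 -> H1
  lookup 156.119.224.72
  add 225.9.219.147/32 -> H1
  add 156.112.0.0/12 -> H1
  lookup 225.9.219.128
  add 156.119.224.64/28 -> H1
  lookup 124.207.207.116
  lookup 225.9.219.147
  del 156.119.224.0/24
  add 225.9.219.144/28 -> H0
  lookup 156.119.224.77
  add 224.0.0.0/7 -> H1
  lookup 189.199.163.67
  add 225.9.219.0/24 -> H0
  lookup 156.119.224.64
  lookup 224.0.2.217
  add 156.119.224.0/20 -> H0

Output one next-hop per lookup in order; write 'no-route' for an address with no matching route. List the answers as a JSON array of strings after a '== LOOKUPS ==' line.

Process each operation:
  + 225.9.219.128/25 (H1) depth=25
  + 225.9.219.147/32 (H1) depth=32
  + 156.119.224.64/28 (H2) depth=28
  + 225.0.0.0/8 (H0) depth=8
  lookup 225.0.0.0: bits 111000010000 walk d0:-→d1:-→d2:-→d3:-→d4:-→d5:-→d6:-→d7:-→d8:H0→d9:-→d10:-→d11:-→d12:- -> H0
  + 156.119.224.0/24 (H1) depth=24
  lookup 156.119.224.72: bits 1001110001110111111000000100 walk d0:-→d1:-→d2:-→d3:-→d4:-→d5:-→d6:-→d7:-→d8:-→d9:-→d10:-→d11:-→d12:-→d13:-→d14:-→d15:-→d16:-→d17:-→d18:-→d19:-→d20:-→d21:-→d22:-→d23:-→d24:H1→d25:-→d26:-→d27:-→d28:H2 -> H2
  + 225.9.219.147/32 (H1) depth=32
  + 156.112.0.0/12 (H1) depth=12
  lookup 225.9.219.128: bits 111000010000100111011011100 walk d0:-→d1:-→d2:-→d3:-→d4:-→d5:-→d6:-→d7:-→d8:H0→d9:-→d10:-→d11:-→d12:-→d13:-→d14:-→d15:-→d16:-→d17:-→d18:-→d19:-→d20:-→d21:-→d22:-→d23:-→d24:-→d25:H1→d26:-→d27:- -> H1
  + 156.119.224.64/28 (H1) depth=28
  lookup 124.207.207.116: bits ε walk d0:- -> no-route
  lookup 225.9.219.147: bits 11100001000010011101101110010011 walk d0:-→d1:-→d2:-→d3:-→d4:-→d5:-→d6:-→d7:-→d8:H0→d9:-→d10:-→d11:-→d12:-→d13:-→d14:-→d15:-→d16:-→d17:-→d18:-→d19:-→d20:-→d21:-→d22:-→d23:-→d24:-→d25:H1→d26:-→d27:-→d28:-→d29:-→d30:-→d31:-→d32:H1 -> H1
  del 156.119.224.0/24 (clear depth 24)
  + 225.9.219.144/28 (H0) depth=28
  lookup 156.119.224.77: bits 1001110001110111111000000100 walk d0:-→d1:-→d2:-→d3:-→d4:-→d5:-→d6:-→d7:-→d8:-→d9:-→d10:-→d11:-→d12:H1→d13:-→d14:-→d15:-→d16:-→d17:-→d18:-→d19:-→d20:-→d21:-→d22:-→d23:-→d24:-→d25:-→d26:-→d27:-→d28:H1 -> H1
  + 224.0.0.0/7 (H1) depth=7
  lookup 189.199.163.67: bits 10 walk d0:-→d1:-→d2:- -> no-route
  + 225.9.219.0/24 (H0) depth=24
  lookup 156.119.224.64: bits 1001110001110111111000000100 walk d0:-→d1:-→d2:-→d3:-→d4:-→d5:-→d6:-→d7:-→d8:-→d9:-→d10:-→d11:-→d12:H1→d13:-→d14:-→d15:-→d16:-→d17:-→d18:-→d19:-→d20:-→d21:-→d22:-→d23:-→d24:-→d25:-→d26:-→d27:-→d28:H1 -> H1
  lookup 224.0.2.217: bits 1110000 walk d0:-→d1:-→d2:-→d3:-→d4:-→d5:-→d6:-→d7:H1 -> H1
  + 156.119.224.0/20 (H0) depth=20

== LOOKUPS ==
["H0","H2","H1","no-route","H1","H1","no-route","H1","H1"]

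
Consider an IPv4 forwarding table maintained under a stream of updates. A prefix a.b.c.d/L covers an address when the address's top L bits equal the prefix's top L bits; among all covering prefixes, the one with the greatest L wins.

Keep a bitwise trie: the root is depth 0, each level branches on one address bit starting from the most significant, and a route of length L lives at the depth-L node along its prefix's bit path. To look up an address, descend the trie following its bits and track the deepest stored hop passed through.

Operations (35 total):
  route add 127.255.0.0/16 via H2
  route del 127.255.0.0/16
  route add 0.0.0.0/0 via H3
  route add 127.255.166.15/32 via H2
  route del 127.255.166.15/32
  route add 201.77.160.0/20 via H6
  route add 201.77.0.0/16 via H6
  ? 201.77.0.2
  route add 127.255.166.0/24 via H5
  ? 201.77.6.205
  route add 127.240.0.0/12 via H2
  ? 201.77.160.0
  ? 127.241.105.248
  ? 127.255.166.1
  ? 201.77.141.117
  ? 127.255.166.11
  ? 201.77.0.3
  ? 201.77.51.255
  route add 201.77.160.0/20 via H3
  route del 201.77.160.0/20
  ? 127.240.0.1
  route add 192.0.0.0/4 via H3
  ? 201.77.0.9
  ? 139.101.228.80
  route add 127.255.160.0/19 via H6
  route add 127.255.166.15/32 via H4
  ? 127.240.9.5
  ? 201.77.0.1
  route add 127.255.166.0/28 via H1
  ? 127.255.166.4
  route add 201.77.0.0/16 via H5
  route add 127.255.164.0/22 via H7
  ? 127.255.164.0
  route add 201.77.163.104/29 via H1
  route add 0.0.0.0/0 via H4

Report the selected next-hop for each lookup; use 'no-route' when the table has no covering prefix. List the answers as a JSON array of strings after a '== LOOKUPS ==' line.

Apply in order:
  add 127.255.0.0/16 -> H2 at depth 16
  - 127.255.0.0/16 clear@16
  add 0.0.0.0/0 -> H3 at depth 0
  add 127.255.166.15/32 -> H2 at depth 32
  - 127.255.166.15/32 clear@32
  add 201.77.160.0/20 -> H6 at depth 20
  add 201.77.0.0/16 -> H6 at depth 16
  Q 201.77.0.2: descend 1100100101001101 ; hops seen [H3,H6] ; pick H6
  add 127.255.166.0/24 -> H5 at depth 24
  Q 201.77.6.205: descend 1100100101001101 ; hops seen [H3,H6] ; pick H6
  add 127.240.0.0/12 -> H2 at depth 12
  Q 201.77.160.0: descend 11001001010011011010 ; hops seen [H3,H6,H6] ; pick H6
  Q 127.241.105.248: descend 011111111111 ; hops seen [H3,H2] ; pick H2
  Q 127.255.166.1: descend 0111111111111111101001100000 ; hops seen [H3,H2,H5] ; pick H5
  Q 201.77.141.117: descend 110010010100110110 ; hops seen [H3,H6] ; pick H6
  Q 127.255.166.11: descend 01111111111111111010011000001 ; hops seen [H3,H2,H5] ; pick H5
  Q 201.77.0.3: descend 1100100101001101 ; hops seen [H3,H6] ; pick H6
  Q 201.77.51.255: descend 1100100101001101 ; hops seen [H3,H6] ; pick H6
  add 201.77.160.0/20 -> H3 at depth 20
  - 201.77.160.0/20 clear@20
  Q 127.240.0.1: descend 011111111111 ; hops seen [H3,H2] ; pick H2
  add 192.0.0.0/4 -> H3 at depth 4
  Q 201.77.0.9: descend 1100100101001101 ; hops seen [H3,H3,H6] ; pick H6
  Q 139.101.228.80: descend 1 ; hops seen [H3] ; pick H3
  add 127.255.160.0/19 -> H6 at depth 19
  add 127.255.166.15/32 -> H4 at depth 32
  Q 127.240.9.5: descend 011111111111 ; hops seen [H3,H2] ; pick H2
  Q 201.77.0.1: descend 1100100101001101 ; hops seen [H3,H3,H6] ; pick H6
  add 127.255.166.0/28 -> H1 at depth 28
  Q 127.255.166.4: descend 0111111111111111101001100000 ; hops seen [H3,H2,H6,H5,H1] ; pick H1
  add 201.77.0.0/16 -> H5 at depth 16
  add 127.255.164.0/22 -> H7 at depth 22
  Q 127.255.164.0: descend 0111111111111111101001 ; hops seen [H3,H2,H6,H7] ; pick H7
  add 201.77.163.104/29 -> H1 at depth 29
  add 0.0.0.0/0 -> H4 at depth 0

== LOOKUPS ==
["H6","H6","H6","H2","H5","H6","H5","H6","H6","H2","H6","H3","H2","H6","H1","H7"]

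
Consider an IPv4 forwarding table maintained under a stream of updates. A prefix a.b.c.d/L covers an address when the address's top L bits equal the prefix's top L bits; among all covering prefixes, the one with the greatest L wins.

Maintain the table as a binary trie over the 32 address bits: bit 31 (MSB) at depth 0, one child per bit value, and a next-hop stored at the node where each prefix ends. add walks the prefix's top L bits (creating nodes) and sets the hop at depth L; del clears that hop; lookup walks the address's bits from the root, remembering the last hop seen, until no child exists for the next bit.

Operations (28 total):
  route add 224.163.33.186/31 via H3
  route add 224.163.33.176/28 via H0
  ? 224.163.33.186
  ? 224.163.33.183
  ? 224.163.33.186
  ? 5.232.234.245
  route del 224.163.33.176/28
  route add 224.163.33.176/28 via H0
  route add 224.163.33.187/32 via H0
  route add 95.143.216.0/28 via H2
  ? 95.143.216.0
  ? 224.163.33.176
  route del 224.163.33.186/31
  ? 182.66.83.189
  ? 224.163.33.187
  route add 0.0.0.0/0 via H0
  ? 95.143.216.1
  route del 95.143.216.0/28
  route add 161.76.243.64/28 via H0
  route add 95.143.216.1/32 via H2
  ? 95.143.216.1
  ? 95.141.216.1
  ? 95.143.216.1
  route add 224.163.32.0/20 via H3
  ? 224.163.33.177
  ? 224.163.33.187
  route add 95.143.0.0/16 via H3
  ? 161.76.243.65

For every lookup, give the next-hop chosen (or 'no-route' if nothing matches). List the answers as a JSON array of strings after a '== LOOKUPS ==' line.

Trace:
  add 224.163.33.186/31 -> H3 at depth 31
  add 224.163.33.176/28 -> H0 at depth 28
  Q 224.163.33.186: descend 1110000010100011001000011011101 ; hops seen [H0,H3] ; pick H3
  Q 224.163.33.183: descend 1110000010100011001000011011 ; hops seen [H0] ; pick H0
  Q 224.163.33.186: descend 1110000010100011001000011011101 ; hops seen [H0,H3] ; pick H3
  Q 5.232.234.245: descend ε ; hops seen [∅] ; pick no-route
  - 224.163.33.176/28 clear@28
  add 224.163.33.176/28 -> H0 at depth 28
  add 224.163.33.187/32 -> H0 at depth 32
  add 95.143.216.0/28 -> H2 at depth 28
  Q 95.143.216.0: descend 0101111110001111110110000000 ; hops seen [H2] ; pick H2
  Q 224.163.33.176: descend 1110000010100011001000011011 ; hops seen [H0] ; pick H0
  - 224.163.33.186/31 clear@31
  Q 182.66.83.189: descend 1 ; hops seen [∅] ; pick no-route
  Q 224.163.33.187: descend 11100000101000110010000110111011 ; hops seen [H0,H0] ; pick H0
  add 0.0.0.0/0 -> H0 at depth 0
  Q 95.143.216.1: descend 0101111110001111110110000000 ; hops seen [H0,H2] ; pick H2
  - 95.143.216.0/28 clear@28
  add 161.76.243.64/28 -> H0 at depth 28
  add 95.143.216.1/32 -> H2 at depth 32
  Q 95.143.216.1: descend 01011111100011111101100000000001 ; hops seen [H0,H2] ; pick H2
  Q 95.141.216.1: descend 01011111100011 ; hops seen [H0] ; pick H0
  Q 95.143.216.1: descend 01011111100011111101100000000001 ; hops seen [H0,H2] ; pick H2
  add 224.163.32.0/20 -> H3 at depth 20
  Q 224.163.33.177: descend 1110000010100011001000011011 ; hops seen [H0,H3,H0] ; pick H0
  Q 224.163.33.187: descend 11100000101000110010000110111011 ; hops seen [H0,H3,H0,H0] ; pick H0
  add 95.143.0.0/16 -> H3 at depth 16
  Q 161.76.243.65: descend 1010000101001100111100110100 ; hops seen [H0,H0] ; pick H0

== LOOKUPS ==
["H3","H0","H3","no-route","H2","H0","no-route","H0","H2","H2","H0","H2","H0","H0","H0"]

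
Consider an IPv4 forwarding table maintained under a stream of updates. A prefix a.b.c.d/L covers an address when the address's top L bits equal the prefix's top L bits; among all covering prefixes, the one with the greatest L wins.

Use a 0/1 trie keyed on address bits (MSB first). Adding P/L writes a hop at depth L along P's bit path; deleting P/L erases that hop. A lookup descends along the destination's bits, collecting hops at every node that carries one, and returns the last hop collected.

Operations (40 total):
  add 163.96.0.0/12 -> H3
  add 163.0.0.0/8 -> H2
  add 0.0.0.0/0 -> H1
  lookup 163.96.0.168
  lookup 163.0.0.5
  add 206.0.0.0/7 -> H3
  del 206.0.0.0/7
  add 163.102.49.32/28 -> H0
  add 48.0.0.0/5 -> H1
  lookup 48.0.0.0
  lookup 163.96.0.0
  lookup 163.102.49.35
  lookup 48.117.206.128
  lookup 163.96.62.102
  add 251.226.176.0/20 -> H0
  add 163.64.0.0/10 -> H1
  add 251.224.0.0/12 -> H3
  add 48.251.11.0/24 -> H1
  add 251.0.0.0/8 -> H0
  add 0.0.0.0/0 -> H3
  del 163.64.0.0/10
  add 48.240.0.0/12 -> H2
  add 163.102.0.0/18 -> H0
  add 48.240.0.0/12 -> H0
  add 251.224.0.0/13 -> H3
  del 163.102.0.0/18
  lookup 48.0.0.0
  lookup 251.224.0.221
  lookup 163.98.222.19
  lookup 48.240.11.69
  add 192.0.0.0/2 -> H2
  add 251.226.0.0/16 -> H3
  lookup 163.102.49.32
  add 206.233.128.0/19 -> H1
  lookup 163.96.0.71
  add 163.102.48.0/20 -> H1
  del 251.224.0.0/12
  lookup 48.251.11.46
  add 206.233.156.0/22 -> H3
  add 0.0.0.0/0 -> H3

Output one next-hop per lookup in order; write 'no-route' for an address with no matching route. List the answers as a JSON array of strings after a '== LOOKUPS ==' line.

Trace:
  add 163.96.0.0/12 -> H3 at depth 12
  add 163.0.0.0/8 -> H2 at depth 8
  add 0.0.0.0/0 -> H1 at depth 0
  ? 163.96.0.168  path d0:H1→d1:-→d2:-→d3:-→d4:-→d5:-→d6:-→d7:-→d8:H2→d9:-→d10:-→d11:-→d12:H3  best=H3
  ? 163.0.0.5  path d0:H1→d1:-→d2:-→d3:-→d4:-→d5:-→d6:-→d7:-→d8:H2→d9:-  best=H2
  add 206.0.0.0/7 -> H3 at depth 7
  del 206.0.0.0/7 (clear depth 7)
  add 163.102.49.32/28 -> H0 at depth 28
  add 48.0.0.0/5 -> H1 at depth 5
  ? 48.0.0.0  path d0:H1→d1:-→d2:-→d3:-→d4:-→d5:H1  best=H1
  ? 163.96.0.0  path d0:H1→d1:-→d2:-→d3:-→d4:-→d5:-→d6:-→d7:-→d8:H2→d9:-→d10:-→d11:-→d12:H3→d13:-  best=H3
  ? 163.102.49.35  path d0:H1→d1:-→d2:-→d3:-→d4:-→d5:-→d6:-→d7:-→d8:H2→d9:-→d10:-→d11:-→d12:H3→d13:-→d14:-→d15:-→d16:-→d17:-→d18:-→d19:-→d20:-→d21:-→d22:-→d23:-→d24:-→d25:-→d26:-→d27:-→d28:H0  best=H0
  ? 48.117.206.128  path d0:H1→d1:-→d2:-→d3:-→d4:-→d5:H1  best=H1
  ? 163.96.62.102  path d0:H1→d1:-→d2:-→d3:-→d4:-→d5:-→d6:-→d7:-→d8:H2→d9:-→d10:-→d11:-→d12:H3→d13:-  best=H3
  add 251.226.176.0/20 -> H0 at depth 20
  add 163.64.0.0/10 -> H1 at depth 10
  add 251.224.0.0/12 -> H3 at depth 12
  add 48.251.11.0/24 -> H1 at depth 24
  add 251.0.0.0/8 -> H0 at depth 8
  add 0.0.0.0/0 -> H3 at depth 0
  del 163.64.0.0/10 (clear depth 10)
  add 48.240.0.0/12 -> H2 at depth 12
  add 163.102.0.0/18 -> H0 at depth 18
  add 48.240.0.0/12 -> H0 at depth 12
  add 251.224.0.0/13 -> H3 at depth 13
  del 163.102.0.0/18 (clear depth 18)
  ? 48.0.0.0  path d0:H3→d1:-→d2:-→d3:-→d4:-→d5:H1→d6:-→d7:-→d8:-  best=H1
  ? 251.224.0.221  path d0:H3→d1:-→d2:-→d3:-→d4:-→d5:-→d6:-→d7:-→d8:H0→d9:-→d10:-→d11:-→d12:H3→d13:H3→d14:-  best=H3
  ? 163.98.222.19  path d0:H3→d1:-→d2:-→d3:-→d4:-→d5:-→d6:-→d7:-→d8:H2→d9:-→d10:-→d11:-→d12:H3→d13:-  best=H3
  ? 48.240.11.69  path d0:H3→d1:-→d2:-→d3:-→d4:-→d5:H1→d6:-→d7:-→d8:-→d9:-→d10:-→d11:-→d12:H0  best=H0
  add 192.0.0.0/2 -> H2 at depth 2
  add 251.226.0.0/16 -> H3 at depth 16
  ? 163.102.49.32  path d0:H3→d1:-→d2:-→d3:-→d4:-→d5:-→d6:-→d7:-→d8:H2→d9:-→d10:-→d11:-→d12:H3→d13:-→d14:-→d15:-→d16:-→d17:-→d18:-→d19:-→d20:-→d21:-→d22:-→d23:-→d24:-→d25:-→d26:-→d27:-→d28:H0  best=H0
  add 206.233.128.0/19 -> H1 at depth 19
  ? 163.96.0.71  path d0:H3→d1:-→d2:-→d3:-→d4:-→d5:-→d6:-→d7:-→d8:H2→d9:-→d10:-→d11:-→d12:H3→d13:-  best=H3
  add 163.102.48.0/20 -> H1 at depth 20
  del 251.224.0.0/12 (clear depth 12)
  ? 48.251.11.46  path d0:H3→d1:-→d2:-→d3:-→d4:-→d5:H1→d6:-→d7:-→d8:-→d9:-→d10:-→d11:-→d12:H0→d13:-→d14:-→d15:-→d16:-→d17:-→d18:-→d19:-→d20:-→d21:-→d22:-→d23:-→d24:H1  best=H1
  add 206.233.156.0/22 -> H3 at depth 22
  add 0.0.0.0/0 -> H3 at depth 0

== LOOKUPS ==
["H3","H2","H1","H3","H0","H1","H3","H1","H3","H3","H0","H0","H3","H1"]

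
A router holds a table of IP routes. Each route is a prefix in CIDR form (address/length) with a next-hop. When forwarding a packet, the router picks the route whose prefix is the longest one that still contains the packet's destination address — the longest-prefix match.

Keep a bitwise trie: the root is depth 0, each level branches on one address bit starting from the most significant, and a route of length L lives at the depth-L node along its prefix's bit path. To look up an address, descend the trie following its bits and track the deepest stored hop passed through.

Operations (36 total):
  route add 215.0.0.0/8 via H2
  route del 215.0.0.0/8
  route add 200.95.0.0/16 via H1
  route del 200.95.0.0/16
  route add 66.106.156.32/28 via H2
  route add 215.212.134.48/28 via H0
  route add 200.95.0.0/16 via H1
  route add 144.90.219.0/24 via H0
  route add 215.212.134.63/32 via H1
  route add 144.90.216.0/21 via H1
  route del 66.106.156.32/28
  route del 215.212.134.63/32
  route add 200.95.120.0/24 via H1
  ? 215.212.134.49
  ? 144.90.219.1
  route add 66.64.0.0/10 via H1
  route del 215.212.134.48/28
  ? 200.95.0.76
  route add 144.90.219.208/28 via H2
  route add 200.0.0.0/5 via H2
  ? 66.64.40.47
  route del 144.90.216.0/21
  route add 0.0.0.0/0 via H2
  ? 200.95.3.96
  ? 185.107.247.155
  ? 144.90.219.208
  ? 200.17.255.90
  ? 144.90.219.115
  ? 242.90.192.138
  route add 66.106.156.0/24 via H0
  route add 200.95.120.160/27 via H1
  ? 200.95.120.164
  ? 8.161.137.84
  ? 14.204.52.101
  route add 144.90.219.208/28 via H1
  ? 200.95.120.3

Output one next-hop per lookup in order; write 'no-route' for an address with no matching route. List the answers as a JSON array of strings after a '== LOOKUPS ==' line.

Process each operation:
  + 215.0.0.0/8 (H2) depth=8
  del 215.0.0.0/8 (clear depth 8)
  + 200.95.0.0/16 (H1) depth=16
  del 200.95.0.0/16 (clear depth 16)
  + 66.106.156.32/28 (H2) depth=28
  + 215.212.134.48/28 (H0) depth=28
  + 200.95.0.0/16 (H1) depth=16
  + 144.90.219.0/24 (H0) depth=24
  + 215.212.134.63/32 (H1) depth=32
  + 144.90.216.0/21 (H1) depth=21
  del 66.106.156.32/28 (clear depth 28)
  del 215.212.134.63/32 (clear depth 32)
  + 200.95.120.0/24 (H1) depth=24
  ? 215.212.134.49  path d0:-→d1:-→d2:-→d3:-→d4:-→d5:-→d6:-→d7:-→d8:-→d9:-→d10:-→d11:-→d12:-→d13:-→d14:-→d15:-→d16:-→d17:-→d18:-→d19:-→d20:-→d21:-→d22:-→d23:-→d24:-→d25:-→d26:-→d27:-→d28:H0  best=H0
  ? 144.90.219.1  path d0:-→d1:-→d2:-→d3:-→d4:-→d5:-→d6:-→d7:-→d8:-→d9:-→d10:-→d11:-→d12:-→d13:-→d14:-→d15:-→d16:-→d17:-→d18:-→d19:-→d20:-→d21:H1→d22:-→d23:-→d24:H0  best=H0
  + 66.64.0.0/10 (H1) depth=10
  del 215.212.134.48/28 (clear depth 28)
  ? 200.95.0.76  path d0:-→d1:-→d2:-→d3:-→d4:-→d5:-→d6:-→d7:-→d8:-→d9:-→d10:-→d11:-→d12:-→d13:-→d14:-→d15:-→d16:H1→d17:-  best=H1
  + 144.90.219.208/28 (H2) depth=28
  + 200.0.0.0/5 (H2) depth=5
  ? 66.64.40.47  path d0:-→d1:-→d2:-→d3:-→d4:-→d5:-→d6:-→d7:-→d8:-→d9:-→d10:H1  best=H1
  del 144.90.216.0/21 (clear depth 21)
  + 0.0.0.0/0 (H2) depth=0
  ? 200.95.3.96  path d0:H2→d1:-→d2:-→d3:-→d4:-→d5:H2→d6:-→d7:-→d8:-→d9:-→d10:-→d11:-→d12:-→d13:-→d14:-→d15:-→d16:H1→d17:-  best=H1
  ? 185.107.247.155  path d0:H2→d1:-→d2:-  best=H2
  ? 144.90.219.208  path d0:H2→d1:-→d2:-→d3:-→d4:-→d5:-→d6:-→d7:-→d8:-→d9:-→d10:-→d11:-→d12:-→d13:-→d14:-→d15:-→d16:-→d17:-→d18:-→d19:-→d20:-→d21:-→d22:-→d23:-→d24:H0→d25:-→d26:-→d27:-→d28:H2  best=H2
  ? 200.17.255.90  path d0:H2→d1:-→d2:-→d3:-→d4:-→d5:H2→d6:-→d7:-→d8:-→d9:-  best=H2
  ? 144.90.219.115  path d0:H2→d1:-→d2:-→d3:-→d4:-→d5:-→d6:-→d7:-→d8:-→d9:-→d10:-→d11:-→d12:-→d13:-→d14:-→d15:-→d16:-→d17:-→d18:-→d19:-→d20:-→d21:-→d22:-→d23:-→d24:H0  best=H0
  ? 242.90.192.138  path d0:H2→d1:-→d2:-  best=H2
  + 66.106.156.0/24 (H0) depth=24
  + 200.95.120.160/27 (H1) depth=27
  ? 200.95.120.164  path d0:H2→d1:-→d2:-→d3:-→d4:-→d5:H2→d6:-→d7:-→d8:-→d9:-→d10:-→d11:-→d12:-→d13:-→d14:-→d15:-→d16:H1→d17:-→d18:-→d19:-→d20:-→d21:-→d22:-→d23:-→d24:H1→d25:-→d26:-→d27:H1  best=H1
  ? 8.161.137.84  path d0:H2→d1:-  best=H2
  ? 14.204.52.101  path d0:H2→d1:-  best=H2
  + 144.90.219.208/28 (H1) depth=28
  ? 200.95.120.3  path d0:H2→d1:-→d2:-→d3:-→d4:-→d5:H2→d6:-→d7:-→d8:-→d9:-→d10:-→d11:-→d12:-→d13:-→d14:-→d15:-→d16:H1→d17:-→d18:-→d19:-→d20:-→d21:-→d22:-→d23:-→d24:H1  best=H1

== LOOKUPS ==
["H0","H0","H1","H1","H1","H2","H2","H2","H0","H2","H1","H2","H2","H1"]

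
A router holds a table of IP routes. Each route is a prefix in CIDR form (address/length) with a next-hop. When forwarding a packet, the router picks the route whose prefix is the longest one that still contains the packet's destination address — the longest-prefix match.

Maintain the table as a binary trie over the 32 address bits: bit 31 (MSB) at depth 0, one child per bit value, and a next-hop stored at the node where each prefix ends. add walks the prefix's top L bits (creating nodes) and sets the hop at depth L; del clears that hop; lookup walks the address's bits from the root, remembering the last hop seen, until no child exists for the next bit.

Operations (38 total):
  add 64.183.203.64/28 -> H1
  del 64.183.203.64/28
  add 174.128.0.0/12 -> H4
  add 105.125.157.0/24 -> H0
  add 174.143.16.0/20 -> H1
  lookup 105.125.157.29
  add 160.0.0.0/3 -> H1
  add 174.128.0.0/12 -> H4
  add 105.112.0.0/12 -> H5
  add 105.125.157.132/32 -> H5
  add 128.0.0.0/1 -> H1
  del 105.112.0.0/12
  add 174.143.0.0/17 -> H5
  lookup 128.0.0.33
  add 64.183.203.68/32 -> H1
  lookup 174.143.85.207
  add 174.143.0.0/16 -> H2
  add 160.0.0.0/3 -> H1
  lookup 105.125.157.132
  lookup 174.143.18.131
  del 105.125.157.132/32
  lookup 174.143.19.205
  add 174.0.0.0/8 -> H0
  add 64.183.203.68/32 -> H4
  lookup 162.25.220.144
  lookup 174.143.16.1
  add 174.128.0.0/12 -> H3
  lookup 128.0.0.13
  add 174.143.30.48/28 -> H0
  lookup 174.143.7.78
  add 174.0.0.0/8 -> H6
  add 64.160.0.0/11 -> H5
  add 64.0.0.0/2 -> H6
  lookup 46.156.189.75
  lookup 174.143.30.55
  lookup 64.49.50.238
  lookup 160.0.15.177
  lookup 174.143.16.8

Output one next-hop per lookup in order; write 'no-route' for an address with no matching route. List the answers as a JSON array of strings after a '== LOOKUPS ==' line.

Trace:
  + 64.183.203.64/28 (H1) depth=28
  - 64.183.203.64/28 clear@28
  + 174.128.0.0/12 (H4) depth=12
  + 105.125.157.0/24 (H0) depth=24
  + 174.143.16.0/20 (H1) depth=20
  Q 105.125.157.29: descend 011010010111110110011101 ; hops seen [H0] ; pick H0
  + 160.0.0.0/3 (H1) depth=3
  + 174.128.0.0/12 (H4) depth=12
  + 105.112.0.0/12 (H5) depth=12
  + 105.125.157.132/32 (H5) depth=32
  + 128.0.0.0/1 (H1) depth=1
  - 105.112.0.0/12 clear@12
  + 174.143.0.0/17 (H5) depth=17
  Q 128.0.0.33: descend 10 ; hops seen [H1] ; pick H1
  + 64.183.203.68/32 (H1) depth=32
  Q 174.143.85.207: descend 10101110100011110 ; hops seen [H1,H1,H4,H5] ; pick H5
  + 174.143.0.0/16 (H2) depth=16
  + 160.0.0.0/3 (H1) depth=3
  Q 105.125.157.132: descend 01101001011111011001110110000100 ; hops seen [H0,H5] ; pick H5
  Q 174.143.18.131: descend 10101110100011110001 ; hops seen [H1,H1,H4,H2,H5,H1] ; pick H1
  - 105.125.157.132/32 clear@32
  Q 174.143.19.205: descend 10101110100011110001 ; hops seen [H1,H1,H4,H2,H5,H1] ; pick H1
  + 174.0.0.0/8 (H0) depth=8
  + 64.183.203.68/32 (H4) depth=32
  Q 162.25.220.144: descend 1010 ; hops seen [H1,H1] ; pick H1
  Q 174.143.16.1: descend 10101110100011110001 ; hops seen [H1,H1,H0,H4,H2,H5,H1] ; pick H1
  + 174.128.0.0/12 (H3) depth=12
  Q 128.0.0.13: descend 10 ; hops seen [H1] ; pick H1
  + 174.143.30.48/28 (H0) depth=28
  Q 174.143.7.78: descend 1010111010001111000 ; hops seen [H1,H1,H0,H3,H2,H5] ; pick H5
  + 174.0.0.0/8 (H6) depth=8
  + 64.160.0.0/11 (H5) depth=11
  + 64.0.0.0/2 (H6) depth=2
  Q 46.156.189.75: descend 0 ; hops seen [∅] ; pick no-route
  Q 174.143.30.55: descend 1010111010001111000111100011 ; hops seen [H1,H1,H6,H3,H2,H5,H1,H0] ; pick H0
  Q 64.49.50.238: descend 01000000 ; hops seen [H6] ; pick H6
  Q 160.0.15.177: descend 1010 ; hops seen [H1,H1] ; pick H1
  Q 174.143.16.8: descend 10101110100011110001 ; hops seen [H1,H1,H6,H3,H2,H5,H1] ; pick H1

== LOOKUPS ==
["H0","H1","H5","H5","H1","H1","H1","H1","H1","H5","no-route","H0","H6","H1","H1"]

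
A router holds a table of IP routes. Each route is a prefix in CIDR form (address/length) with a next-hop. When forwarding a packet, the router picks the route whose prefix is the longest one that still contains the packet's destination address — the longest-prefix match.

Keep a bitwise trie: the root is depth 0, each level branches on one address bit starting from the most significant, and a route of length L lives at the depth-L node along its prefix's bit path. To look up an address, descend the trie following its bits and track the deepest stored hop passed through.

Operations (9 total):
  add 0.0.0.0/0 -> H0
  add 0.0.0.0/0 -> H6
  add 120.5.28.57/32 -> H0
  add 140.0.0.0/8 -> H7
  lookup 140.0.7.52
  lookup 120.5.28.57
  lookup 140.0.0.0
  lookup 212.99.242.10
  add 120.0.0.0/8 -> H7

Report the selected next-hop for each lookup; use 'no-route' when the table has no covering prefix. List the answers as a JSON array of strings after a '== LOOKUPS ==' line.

Apply in order:
  + 0.0.0.0/0 (H0) depth=0
  + 0.0.0.0/0 (H6) depth=0
  + 120.5.28.57/32 (H0) depth=32
  + 140.0.0.0/8 (H7) depth=8
  Q 140.0.7.52: descend 10001100 ; hops seen [H6,H7] ; pick H7
  Q 120.5.28.57: descend 01111000000001010001110000111001 ; hops seen [H6,H0] ; pick H0
  Q 140.0.0.0: descend 10001100 ; hops seen [H6,H7] ; pick H7
  Q 212.99.242.10: descend 1 ; hops seen [H6] ; pick H6
  + 120.0.0.0/8 (H7) depth=8

== LOOKUPS ==
["H7","H0","H7","H6"]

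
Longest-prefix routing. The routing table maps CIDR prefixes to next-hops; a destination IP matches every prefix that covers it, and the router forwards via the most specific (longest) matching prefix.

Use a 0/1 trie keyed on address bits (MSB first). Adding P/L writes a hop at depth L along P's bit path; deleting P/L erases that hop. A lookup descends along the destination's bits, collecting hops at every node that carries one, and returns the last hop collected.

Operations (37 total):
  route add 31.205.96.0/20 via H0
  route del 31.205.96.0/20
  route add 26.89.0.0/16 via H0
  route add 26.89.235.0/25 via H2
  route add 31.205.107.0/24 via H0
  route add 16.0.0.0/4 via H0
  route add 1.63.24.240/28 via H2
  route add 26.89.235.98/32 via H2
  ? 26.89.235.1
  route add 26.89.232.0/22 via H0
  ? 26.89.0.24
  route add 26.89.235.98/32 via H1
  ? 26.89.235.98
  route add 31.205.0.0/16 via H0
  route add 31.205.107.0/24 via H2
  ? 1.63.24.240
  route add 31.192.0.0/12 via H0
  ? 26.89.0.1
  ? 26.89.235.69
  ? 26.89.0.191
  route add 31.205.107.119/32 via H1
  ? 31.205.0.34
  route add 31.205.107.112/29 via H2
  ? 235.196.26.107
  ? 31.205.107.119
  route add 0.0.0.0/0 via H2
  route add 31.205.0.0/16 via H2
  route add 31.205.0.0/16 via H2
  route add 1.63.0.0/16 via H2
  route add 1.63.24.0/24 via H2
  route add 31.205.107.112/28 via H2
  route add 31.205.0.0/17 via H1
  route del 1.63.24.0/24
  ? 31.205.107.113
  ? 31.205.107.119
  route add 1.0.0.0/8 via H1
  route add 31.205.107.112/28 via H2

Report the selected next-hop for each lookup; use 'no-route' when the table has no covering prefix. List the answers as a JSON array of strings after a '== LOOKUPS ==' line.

Apply in order:
  add 31.205.96.0/20 -> H0 at depth 20
  - 31.205.96.0/20 clear@20
  add 26.89.0.0/16 -> H0 at depth 16
  add 26.89.235.0/25 -> H2 at depth 25
  add 31.205.107.0/24 -> H0 at depth 24
  add 16.0.0.0/4 -> H0 at depth 4
  add 1.63.24.240/28 -> H2 at depth 28
  add 26.89.235.98/32 -> H2 at depth 32
  Q 26.89.235.1: descend 0001101001011001111010110 ; hops seen [H0,H0,H2] ; pick H2
  add 26.89.232.0/22 -> H0 at depth 22
  Q 26.89.0.24: descend 0001101001011001 ; hops seen [H0,H0] ; pick H0
  add 26.89.235.98/32 -> H1 at depth 32
  Q 26.89.235.98: descend 00011010010110011110101101100010 ; hops seen [H0,H0,H0,H2,H1] ; pick H1
  add 31.205.0.0/16 -> H0 at depth 16
  add 31.205.107.0/24 -> H2 at depth 24
  Q 1.63.24.240: descend 0000000100111111000110001111 ; hops seen [H2] ; pick H2
  add 31.192.0.0/12 -> H0 at depth 12
  Q 26.89.0.1: descend 0001101001011001 ; hops seen [H0,H0] ; pick H0
  Q 26.89.235.69: descend 00011010010110011110101101 ; hops seen [H0,H0,H0,H2] ; pick H2
  Q 26.89.0.191: descend 0001101001011001 ; hops seen [H0,H0] ; pick H0
  add 31.205.107.119/32 -> H1 at depth 32
  Q 31.205.0.34: descend 00011111110011010 ; hops seen [H0,H0,H0] ; pick H0
  add 31.205.107.112/29 -> H2 at depth 29
  Q 235.196.26.107: descend ε ; hops seen [∅] ; pick no-route
  Q 31.205.107.119: descend 00011111110011010110101101110111 ; hops seen [H0,H0,H0,H2,H2,H1] ; pick H1
  add 0.0.0.0/0 -> H2 at depth 0
  add 31.205.0.0/16 -> H2 at depth 16
  add 31.205.0.0/16 -> H2 at depth 16
  add 1.63.0.0/16 -> H2 at depth 16
  add 1.63.24.0/24 -> H2 at depth 24
  add 31.205.107.112/28 -> H2 at depth 28
  add 31.205.0.0/17 -> H1 at depth 17
  - 1.63.24.0/24 clear@24
  Q 31.205.107.113: descend 00011111110011010110101101110 ; hops seen [H2,H0,H0,H2,H1,H2,H2,H2] ; pick H2
  Q 31.205.107.119: descend 00011111110011010110101101110111 ; hops seen [H2,H0,H0,H2,H1,H2,H2,H2,H1] ; pick H1
  add 1.0.0.0/8 -> H1 at depth 8
  add 31.205.107.112/28 -> H2 at depth 28

== LOOKUPS ==
["H2","H0","H1","H2","H0","H2","H0","H0","no-route","H1","H2","H1"]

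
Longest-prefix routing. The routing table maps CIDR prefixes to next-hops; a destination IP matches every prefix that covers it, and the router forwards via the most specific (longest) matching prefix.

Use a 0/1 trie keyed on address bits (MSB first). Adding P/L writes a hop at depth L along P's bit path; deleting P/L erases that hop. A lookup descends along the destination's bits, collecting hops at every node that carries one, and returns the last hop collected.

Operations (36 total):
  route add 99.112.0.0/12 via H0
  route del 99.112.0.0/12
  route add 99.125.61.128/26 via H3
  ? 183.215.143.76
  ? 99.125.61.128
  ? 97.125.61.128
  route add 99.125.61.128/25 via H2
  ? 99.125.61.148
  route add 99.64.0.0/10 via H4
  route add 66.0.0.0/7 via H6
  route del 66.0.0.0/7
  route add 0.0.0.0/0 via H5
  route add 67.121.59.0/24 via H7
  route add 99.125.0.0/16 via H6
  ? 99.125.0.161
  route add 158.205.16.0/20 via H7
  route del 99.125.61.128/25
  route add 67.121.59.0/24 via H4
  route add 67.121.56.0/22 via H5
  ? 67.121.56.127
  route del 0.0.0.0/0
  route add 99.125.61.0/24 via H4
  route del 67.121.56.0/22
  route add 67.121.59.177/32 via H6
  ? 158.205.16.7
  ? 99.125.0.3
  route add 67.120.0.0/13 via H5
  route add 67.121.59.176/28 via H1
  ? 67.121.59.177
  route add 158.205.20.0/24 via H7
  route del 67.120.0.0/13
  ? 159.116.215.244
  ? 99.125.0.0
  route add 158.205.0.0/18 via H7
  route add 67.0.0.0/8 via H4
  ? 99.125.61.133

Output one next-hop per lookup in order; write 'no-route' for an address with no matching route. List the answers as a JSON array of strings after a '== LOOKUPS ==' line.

Trace:
  add 99.112.0.0/12 -> H0 at depth 12
  del 99.112.0.0/12 (clear depth 12)
  add 99.125.61.128/26 -> H3 at depth 26
  Q 183.215.143.76: descend ε ; hops seen [∅] ; pick no-route
  Q 99.125.61.128: descend 01100011011111010011110110 ; hops seen [H3] ; pick H3
  Q 97.125.61.128: descend 011000 ; hops seen [∅] ; pick no-route
  add 99.125.61.128/25 -> H2 at depth 25
  Q 99.125.61.148: descend 01100011011111010011110110 ; hops seen [H2,H3] ; pick H3
  add 99.64.0.0/10 -> H4 at depth 10
  add 66.0.0.0/7 -> H6 at depth 7
  del 66.0.0.0/7 (clear depth 7)
  add 0.0.0.0/0 -> H5 at depth 0
  add 67.121.59.0/24 -> H7 at depth 24
  add 99.125.0.0/16 -> H6 at depth 16
  Q 99.125.0.161: descend 011000110111110100 ; hops seen [H5,H4,H6] ; pick H6
  add 158.205.16.0/20 -> H7 at depth 20
  del 99.125.61.128/25 (clear depth 25)
  add 67.121.59.0/24 -> H4 at depth 24
  add 67.121.56.0/22 -> H5 at depth 22
  Q 67.121.56.127: descend 0100001101111001001110 ; hops seen [H5,H5] ; pick H5
  del 0.0.0.0/0 (clear depth 0)
  add 99.125.61.0/24 -> H4 at depth 24
  del 67.121.56.0/22 (clear depth 22)
  add 67.121.59.177/32 -> H6 at depth 32
  Q 158.205.16.7: descend 10011110110011010001 ; hops seen [H7] ; pick H7
  Q 99.125.0.3: descend 011000110111110100 ; hops seen [H4,H6] ; pick H6
  add 67.120.0.0/13 -> H5 at depth 13
  add 67.121.59.176/28 -> H1 at depth 28
  Q 67.121.59.177: descend 01000011011110010011101110110001 ; hops seen [H5,H4,H1,H6] ; pick H6
  add 158.205.20.0/24 -> H7 at depth 24
  del 67.120.0.0/13 (clear depth 13)
  Q 159.116.215.244: descend 1001111 ; hops seen [∅] ; pick no-route
  Q 99.125.0.0: descend 011000110111110100 ; hops seen [H4,H6] ; pick H6
  add 158.205.0.0/18 -> H7 at depth 18
  add 67.0.0.0/8 -> H4 at depth 8
  Q 99.125.61.133: descend 01100011011111010011110110 ; hops seen [H4,H6,H4,H3] ; pick H3

== LOOKUPS ==
["no-route","H3","no-route","H3","H6","H5","H7","H6","H6","no-route","H6","H3"]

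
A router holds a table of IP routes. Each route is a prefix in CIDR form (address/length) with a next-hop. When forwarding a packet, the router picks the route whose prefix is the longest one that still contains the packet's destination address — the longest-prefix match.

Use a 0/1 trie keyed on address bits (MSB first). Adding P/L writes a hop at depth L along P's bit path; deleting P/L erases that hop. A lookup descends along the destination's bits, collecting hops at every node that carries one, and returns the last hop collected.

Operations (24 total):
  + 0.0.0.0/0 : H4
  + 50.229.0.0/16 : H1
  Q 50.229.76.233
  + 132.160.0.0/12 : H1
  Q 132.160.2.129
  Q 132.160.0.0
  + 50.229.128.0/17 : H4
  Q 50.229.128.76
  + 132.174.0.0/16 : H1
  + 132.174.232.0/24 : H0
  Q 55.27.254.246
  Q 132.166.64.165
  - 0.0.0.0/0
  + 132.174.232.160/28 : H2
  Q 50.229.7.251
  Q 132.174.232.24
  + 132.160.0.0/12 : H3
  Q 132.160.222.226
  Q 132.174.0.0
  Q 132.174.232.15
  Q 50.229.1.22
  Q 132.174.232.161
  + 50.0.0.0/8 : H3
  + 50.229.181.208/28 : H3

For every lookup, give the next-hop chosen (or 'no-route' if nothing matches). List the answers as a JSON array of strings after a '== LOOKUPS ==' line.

Trace:
  add 0.0.0.0/0 -> H4 at depth 0
  add 50.229.0.0/16 -> H1 at depth 16
  ? 50.229.76.233  path d0:H4→d1:-→d2:-→d3:-→d4:-→d5:-→d6:-→d7:-→d8:-→d9:-→d10:-→d11:-→d12:-→d13:-→d14:-→d15:-→d16:H1  best=H1
  add 132.160.0.0/12 -> H1 at depth 12
  ? 132.160.2.129  path d0:H4→d1:-→d2:-→d3:-→d4:-→d5:-→d6:-→d7:-→d8:-→d9:-→d10:-→d11:-→d12:H1  best=H1
  ? 132.160.0.0  path d0:H4→d1:-→d2:-→d3:-→d4:-→d5:-→d6:-→d7:-→d8:-→d9:-→d10:-→d11:-→d12:H1  best=H1
  add 50.229.128.0/17 -> H4 at depth 17
  ? 50.229.128.76  path d0:H4→d1:-→d2:-→d3:-→d4:-→d5:-→d6:-→d7:-→d8:-→d9:-→d10:-→d11:-→d12:-→d13:-→d14:-→d15:-→d16:H1→d17:H4  best=H4
  add 132.174.0.0/16 -> H1 at depth 16
  add 132.174.232.0/24 -> H0 at depth 24
  ? 55.27.254.246  path d0:H4→d1:-→d2:-→d3:-→d4:-→d5:-  best=H4
  ? 132.166.64.165  path d0:H4→d1:-→d2:-→d3:-→d4:-→d5:-→d6:-→d7:-→d8:-→d9:-→d10:-→d11:-→d12:H1  best=H1
  del 0.0.0.0/0 (clear depth 0)
  add 132.174.232.160/28 -> H2 at depth 28
  ? 50.229.7.251  path d0:-→d1:-→d2:-→d3:-→d4:-→d5:-→d6:-→d7:-→d8:-→d9:-→d10:-→d11:-→d12:-→d13:-→d14:-→d15:-→d16:H1  best=H1
  ? 132.174.232.24  path d0:-→d1:-→d2:-→d3:-→d4:-→d5:-→d6:-→d7:-→d8:-→d9:-→d10:-→d11:-→d12:H1→d13:-→d14:-→d15:-→d16:H1→d17:-→d18:-→d19:-→d20:-→d21:-→d22:-→d23:-→d24:H0  best=H0
  add 132.160.0.0/12 -> H3 at depth 12
  ? 132.160.222.226  path d0:-→d1:-→d2:-→d3:-→d4:-→d5:-→d6:-→d7:-→d8:-→d9:-→d10:-→d11:-→d12:H3  best=H3
  ? 132.174.0.0  path d0:-→d1:-→d2:-→d3:-→d4:-→d5:-→d6:-→d7:-→d8:-→d9:-→d10:-→d11:-→d12:H3→d13:-→d14:-→d15:-→d16:H1  best=H1
  ? 132.174.232.15  path d0:-→d1:-→d2:-→d3:-→d4:-→d5:-→d6:-→d7:-→d8:-→d9:-→d10:-→d11:-→d12:H3→d13:-→d14:-→d15:-→d16:H1→d17:-→d18:-→d19:-→d20:-→d21:-→d22:-→d23:-→d24:H0  best=H0
  ? 50.229.1.22  path d0:-→d1:-→d2:-→d3:-→d4:-→d5:-→d6:-→d7:-→d8:-→d9:-→d10:-→d11:-→d12:-→d13:-→d14:-→d15:-→d16:H1  best=H1
  ? 132.174.232.161  path d0:-→d1:-→d2:-→d3:-→d4:-→d5:-→d6:-→d7:-→d8:-→d9:-→d10:-→d11:-→d12:H3→d13:-→d14:-→d15:-→d16:H1→d17:-→d18:-→d19:-→d20:-→d21:-→d22:-→d23:-→d24:H0→d25:-→d26:-→d27:-→d28:H2  best=H2
  add 50.0.0.0/8 -> H3 at depth 8
  add 50.229.181.208/28 -> H3 at depth 28

== LOOKUPS ==
["H1","H1","H1","H4","H4","H1","H1","H0","H3","H1","H0","H1","H2"]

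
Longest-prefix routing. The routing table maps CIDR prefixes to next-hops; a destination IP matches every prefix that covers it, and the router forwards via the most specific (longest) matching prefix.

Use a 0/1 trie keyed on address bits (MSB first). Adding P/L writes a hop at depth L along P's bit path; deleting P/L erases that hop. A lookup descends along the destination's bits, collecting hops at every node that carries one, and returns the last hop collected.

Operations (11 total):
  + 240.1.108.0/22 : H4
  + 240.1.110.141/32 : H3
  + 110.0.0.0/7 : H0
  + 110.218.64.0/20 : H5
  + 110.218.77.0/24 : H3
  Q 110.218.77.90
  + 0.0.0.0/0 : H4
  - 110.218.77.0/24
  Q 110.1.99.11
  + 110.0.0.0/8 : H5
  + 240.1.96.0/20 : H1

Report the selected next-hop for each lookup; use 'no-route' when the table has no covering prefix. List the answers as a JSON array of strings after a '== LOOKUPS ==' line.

Apply in order:
  add 240.1.108.0/22 -> H4 at depth 22
  add 240.1.110.141/32 -> H3 at depth 32
  add 110.0.0.0/7 -> H0 at depth 7
  add 110.218.64.0/20 -> H5 at depth 20
  add 110.218.77.0/24 -> H3 at depth 24
  lookup 110.218.77.90: bits 011011101101101001001101 walk d0:-→d1:-→d2:-→d3:-→d4:-→d5:-→d6:-→d7:H0→d8:-→d9:-→d10:-→d11:-→d12:-→d13:-→d14:-→d15:-→d16:-→d17:-→d18:-→d19:-→d20:H5→d21:-→d22:-→d23:-→d24:H3 -> H3
  add 0.0.0.0/0 -> H4 at depth 0
  - 110.218.77.0/24 clear@24
  lookup 110.1.99.11: bits 01101110 walk d0:H4→d1:-→d2:-→d3:-→d4:-→d5:-→d6:-→d7:H0→d8:- -> H0
  add 110.0.0.0/8 -> H5 at depth 8
  add 240.1.96.0/20 -> H1 at depth 20

== LOOKUPS ==
["H3","H0"]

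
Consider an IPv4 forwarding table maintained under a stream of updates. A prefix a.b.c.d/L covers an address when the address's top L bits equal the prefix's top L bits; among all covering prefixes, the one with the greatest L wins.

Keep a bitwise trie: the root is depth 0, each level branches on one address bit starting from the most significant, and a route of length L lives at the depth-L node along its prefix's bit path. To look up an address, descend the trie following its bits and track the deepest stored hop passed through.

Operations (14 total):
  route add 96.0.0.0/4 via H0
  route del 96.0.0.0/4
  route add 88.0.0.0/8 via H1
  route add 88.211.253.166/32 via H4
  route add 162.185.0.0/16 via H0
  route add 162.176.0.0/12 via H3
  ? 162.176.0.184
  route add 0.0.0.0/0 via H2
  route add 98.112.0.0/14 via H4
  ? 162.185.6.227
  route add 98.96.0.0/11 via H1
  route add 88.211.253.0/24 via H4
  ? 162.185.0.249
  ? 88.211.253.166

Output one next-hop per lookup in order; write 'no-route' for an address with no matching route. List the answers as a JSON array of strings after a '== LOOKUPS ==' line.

Process each operation:
  add 96.0.0.0/4 -> H0 at depth 4
  - 96.0.0.0/4 clear@4
  add 88.0.0.0/8 -> H1 at depth 8
  add 88.211.253.166/32 -> H4 at depth 32
  add 162.185.0.0/16 -> H0 at depth 16
  add 162.176.0.0/12 -> H3 at depth 12
  lookup 162.176.0.184: bits 101000101011 walk d0:-→d1:-→d2:-→d3:-→d4:-→d5:-→d6:-→d7:-→d8:-→d9:-→d10:-→d11:-→d12:H3 -> H3
  add 0.0.0.0/0 -> H2 at depth 0
  add 98.112.0.0/14 -> H4 at depth 14
  lookup 162.185.6.227: bits 1010001010111001 walk d0:H2→d1:-→d2:-→d3:-→d4:-→d5:-→d6:-→d7:-→d8:-→d9:-→d10:-→d11:-→d12:H3→d13:-→d14:-→d15:-→d16:H0 -> H0
  add 98.96.0.0/11 -> H1 at depth 11
  add 88.211.253.0/24 -> H4 at depth 24
  lookup 162.185.0.249: bits 1010001010111001 walk d0:H2→d1:-→d2:-→d3:-→d4:-→d5:-→d6:-→d7:-→d8:-→d9:-→d10:-→d11:-→d12:H3→d13:-→d14:-→d15:-→d16:H0 -> H0
  lookup 88.211.253.166: bits 01011000110100111111110110100110 walk d0:H2→d1:-→d2:-→d3:-→d4:-→d5:-→d6:-→d7:-→d8:H1→d9:-→d10:-→d11:-→d12:-→d13:-→d14:-→d15:-→d16:-→d17:-→d18:-→d19:-→d20:-→d21:-→d22:-→d23:-→d24:H4→d25:-→d26:-→d27:-→d28:-→d29:-→d30:-→d31:-→d32:H4 -> H4

== LOOKUPS ==
["H3","H0","H0","H4"]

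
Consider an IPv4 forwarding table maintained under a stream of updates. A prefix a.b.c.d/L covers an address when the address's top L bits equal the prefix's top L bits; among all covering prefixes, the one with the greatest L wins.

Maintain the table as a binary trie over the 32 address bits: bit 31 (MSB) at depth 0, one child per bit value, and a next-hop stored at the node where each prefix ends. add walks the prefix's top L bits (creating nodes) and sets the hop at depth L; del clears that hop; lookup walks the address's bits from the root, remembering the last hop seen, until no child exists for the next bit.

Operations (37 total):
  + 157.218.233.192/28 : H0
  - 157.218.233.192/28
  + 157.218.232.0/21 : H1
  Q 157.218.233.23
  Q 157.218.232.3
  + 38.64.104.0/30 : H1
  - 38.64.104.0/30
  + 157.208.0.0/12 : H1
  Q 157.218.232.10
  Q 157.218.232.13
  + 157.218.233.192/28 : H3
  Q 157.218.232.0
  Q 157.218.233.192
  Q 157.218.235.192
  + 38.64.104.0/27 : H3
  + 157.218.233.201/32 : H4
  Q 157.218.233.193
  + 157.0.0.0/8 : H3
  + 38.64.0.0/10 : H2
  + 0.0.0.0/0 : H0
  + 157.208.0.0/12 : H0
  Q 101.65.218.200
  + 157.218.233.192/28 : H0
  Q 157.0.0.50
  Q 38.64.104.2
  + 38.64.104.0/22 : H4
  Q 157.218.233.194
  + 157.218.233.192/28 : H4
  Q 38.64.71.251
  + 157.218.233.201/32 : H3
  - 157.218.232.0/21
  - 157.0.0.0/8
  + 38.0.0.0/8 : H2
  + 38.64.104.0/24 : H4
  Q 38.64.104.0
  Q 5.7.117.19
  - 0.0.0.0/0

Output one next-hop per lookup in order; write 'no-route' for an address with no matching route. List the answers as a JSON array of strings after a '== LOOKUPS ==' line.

Trace:
  add 157.218.233.192/28 -> H0 at depth 28
  - 157.218.233.192/28 clear@28
  add 157.218.232.0/21 -> H1 at depth 21
  lookup 157.218.233.23: bits 100111011101101011101001 walk d0:-→d1:-→d2:-→d3:-→d4:-→d5:-→d6:-→d7:-→d8:-→d9:-→d10:-→d11:-→d12:-→d13:-→d14:-→d15:-→d16:-→d17:-→d18:-→d19:-→d20:-→d21:H1→d22:-→d23:-→d24:- -> H1
  lookup 157.218.232.3: bits 10011101110110101110100 walk d0:-→d1:-→d2:-→d3:-→d4:-→d5:-→d6:-→d7:-→d8:-→d9:-→d10:-→d11:-→d12:-→d13:-→d14:-→d15:-→d16:-→d17:-→d18:-→d19:-→d20:-→d21:H1→d22:-→d23:- -> H1
  add 38.64.104.0/30 -> H1 at depth 30
  - 38.64.104.0/30 clear@30
  add 157.208.0.0/12 -> H1 at depth 12
  lookup 157.218.232.10: bits 10011101110110101110100 walk d0:-→d1:-→d2:-→d3:-→d4:-→d5:-→d6:-→d7:-→d8:-→d9:-→d10:-→d11:-→d12:H1→d13:-→d14:-→d15:-→d16:-→d17:-→d18:-→d19:-→d20:-→d21:H1→d22:-→d23:- -> H1
  lookup 157.218.232.13: bits 10011101110110101110100 walk d0:-→d1:-→d2:-→d3:-→d4:-→d5:-→d6:-→d7:-→d8:-→d9:-→d10:-→d11:-→d12:H1→d13:-→d14:-→d15:-→d16:-→d17:-→d18:-→d19:-→d20:-→d21:H1→d22:-→d23:- -> H1
  add 157.218.233.192/28 -> H3 at depth 28
  lookup 157.218.232.0: bits 10011101110110101110100 walk d0:-→d1:-→d2:-→d3:-→d4:-→d5:-→d6:-→d7:-→d8:-→d9:-→d10:-→d11:-→d12:H1→d13:-→d14:-→d15:-→d16:-→d17:-→d18:-→d19:-→d20:-→d21:H1→d22:-→d23:- -> H1
  lookup 157.218.233.192: bits 1001110111011010111010011100 walk d0:-→d1:-→d2:-→d3:-→d4:-→d5:-→d6:-→d7:-→d8:-→d9:-→d10:-→d11:-→d12:H1→d13:-→d14:-→d15:-→d16:-→d17:-→d18:-→d19:-→d20:-→d21:H1→d22:-→d23:-→d24:-→d25:-→d26:-→d27:-→d28:H3 -> H3
  lookup 157.218.235.192: bits 1001110111011010111010 walk d0:-→d1:-→d2:-→d3:-→d4:-→d5:-→d6:-→d7:-→d8:-→d9:-→d10:-→d11:-→d12:H1→d13:-→d14:-→d15:-→d16:-→d17:-→d18:-→d19:-→d20:-→d21:H1→d22:- -> H1
  add 38.64.104.0/27 -> H3 at depth 27
  add 157.218.233.201/32 -> H4 at depth 32
  lookup 157.218.233.193: bits 1001110111011010111010011100 walk d0:-→d1:-→d2:-→d3:-→d4:-→d5:-→d6:-→d7:-→d8:-→d9:-→d10:-→d11:-→d12:H1→d13:-→d14:-→d15:-→d16:-→d17:-→d18:-→d19:-→d20:-→d21:H1→d22:-→d23:-→d24:-→d25:-→d26:-→d27:-→d28:H3 -> H3
  add 157.0.0.0/8 -> H3 at depth 8
  add 38.64.0.0/10 -> H2 at depth 10
  add 0.0.0.0/0 -> H0 at depth 0
  add 157.208.0.0/12 -> H0 at depth 12
  lookup 101.65.218.200: bits 0 walk d0:H0→d1:- -> H0
  add 157.218.233.192/28 -> H0 at depth 28
  lookup 157.0.0.50: bits 10011101 walk d0:H0→d1:-→d2:-→d3:-→d4:-→d5:-→d6:-→d7:-→d8:H3 -> H3
  lookup 38.64.104.2: bits 001001100100000001101000000000 walk d0:H0→d1:-→d2:-→d3:-→d4:-→d5:-→d6:-→d7:-→d8:-→d9:-→d10:H2→d11:-→d12:-→d13:-→d14:-→d15:-→d16:-→d17:-→d18:-→d19:-→d20:-→d21:-→d22:-→d23:-→d24:-→d25:-→d26:-→d27:H3→d28:-→d29:-→d30:- -> H3
  add 38.64.104.0/22 -> H4 at depth 22
  lookup 157.218.233.194: bits 1001110111011010111010011100 walk d0:H0→d1:-→d2:-→d3:-→d4:-→d5:-→d6:-→d7:-→d8:H3→d9:-→d10:-→d11:-→d12:H0→d13:-→d14:-→d15:-→d16:-→d17:-→d18:-→d19:-→d20:-→d21:H1→d22:-→d23:-→d24:-→d25:-→d26:-→d27:-→d28:H0 -> H0
  add 157.218.233.192/28 -> H4 at depth 28
  lookup 38.64.71.251: bits 001001100100000001 walk d0:H0→d1:-→d2:-→d3:-→d4:-→d5:-→d6:-→d7:-→d8:-→d9:-→d10:H2→d11:-→d12:-→d13:-→d14:-→d15:-→d16:-→d17:-→d18:- -> H2
  add 157.218.233.201/32 -> H3 at depth 32
  - 157.218.232.0/21 clear@21
  - 157.0.0.0/8 clear@8
  add 38.0.0.0/8 -> H2 at depth 8
  add 38.64.104.0/24 -> H4 at depth 24
  lookup 38.64.104.0: bits 001001100100000001101000000000 walk d0:H0→d1:-→d2:-→d3:-→d4:-→d5:-→d6:-→d7:-→d8:H2→d9:-→d10:H2→d11:-→d12:-→d13:-→d14:-→d15:-→d16:-→d17:-→d18:-→d19:-→d20:-→d21:-→d22:H4→d23:-→d24:H4→d25:-→d26:-→d27:H3→d28:-→d29:-→d30:- -> H3
  lookup 5.7.117.19: bits 00 walk d0:H0→d1:-→d2:- -> H0
  - 0.0.0.0/0 clear@0

== LOOKUPS ==
["H1","H1","H1","H1","H1","H3","H1","H3","H0","H3","H3","H0","H2","H3","H0"]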